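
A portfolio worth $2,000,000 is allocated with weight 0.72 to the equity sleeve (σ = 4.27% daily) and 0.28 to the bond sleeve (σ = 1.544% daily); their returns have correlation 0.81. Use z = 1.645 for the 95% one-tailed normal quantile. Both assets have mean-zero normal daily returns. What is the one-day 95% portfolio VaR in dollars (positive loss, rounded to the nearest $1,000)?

σ_p² = 0.72²·4.27² + 0.28²·1.544² + 2·0.81·0.72·0.28·4.27·1.544 = 11.7920 (%²).
σ_p = √11.7920 = 3.434%.
VaR = 1.645 × 3.434% = 5.649%; on $2,000,000 that is $112,980.

$113,000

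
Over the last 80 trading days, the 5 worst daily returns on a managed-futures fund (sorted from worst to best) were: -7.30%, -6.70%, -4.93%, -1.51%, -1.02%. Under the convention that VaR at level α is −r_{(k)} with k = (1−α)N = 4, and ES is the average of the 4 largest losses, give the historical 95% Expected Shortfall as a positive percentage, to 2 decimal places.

5.11%

The 4 worst returns sum to -20.44%.
ES = −(-20.44%) / 4 = 5.11%.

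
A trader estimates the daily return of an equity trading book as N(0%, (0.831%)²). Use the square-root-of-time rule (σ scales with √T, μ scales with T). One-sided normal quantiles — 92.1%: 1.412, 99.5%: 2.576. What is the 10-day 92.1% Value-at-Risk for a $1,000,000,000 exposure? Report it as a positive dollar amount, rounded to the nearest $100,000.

σ_{10d} = 0.831% × √10 = 2.628%.
VaR = 1.412 × 2.628% = 3.711%.
On $1,000,000,000: 0.03711 × $1,000,000,000 = $37,110,000.

$37,100,000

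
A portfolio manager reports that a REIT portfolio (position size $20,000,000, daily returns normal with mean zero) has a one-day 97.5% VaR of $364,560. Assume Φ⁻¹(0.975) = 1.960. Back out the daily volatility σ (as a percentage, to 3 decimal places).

0.930%

VaR as a fraction: $364,560 / $20,000,000 = 1.823%.
σ = VaR / z = 1.823% / 1.960 = 0.930%.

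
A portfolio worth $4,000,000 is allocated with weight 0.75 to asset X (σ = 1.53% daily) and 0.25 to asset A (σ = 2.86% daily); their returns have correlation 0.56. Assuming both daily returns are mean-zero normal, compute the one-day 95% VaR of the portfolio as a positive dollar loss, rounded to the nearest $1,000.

$109,000

σ_p² = 0.75²·1.53² + 0.25²·2.86² + 2·0.56·0.75·0.25·1.53·2.86 = 2.7469 (%²).
σ_p = √2.7469 = 1.657%.
At 95%, z = 1.645.
VaR = 1.645 × 1.657% = 2.726%; on $4,000,000 that is $109,040.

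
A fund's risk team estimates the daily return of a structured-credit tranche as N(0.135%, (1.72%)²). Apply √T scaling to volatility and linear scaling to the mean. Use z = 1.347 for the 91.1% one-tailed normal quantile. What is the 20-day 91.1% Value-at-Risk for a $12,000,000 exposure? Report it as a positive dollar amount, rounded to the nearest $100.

σ_{20d} = 1.72% × √20 = 7.692%; μ_{20d} = 20 × 0.135% = 2.700%.
VaR = −(2.700%) + 1.347 × 7.692% = 7.661%.
On $12,000,000: 0.07661 × $12,000,000 = $919,320.

$919,300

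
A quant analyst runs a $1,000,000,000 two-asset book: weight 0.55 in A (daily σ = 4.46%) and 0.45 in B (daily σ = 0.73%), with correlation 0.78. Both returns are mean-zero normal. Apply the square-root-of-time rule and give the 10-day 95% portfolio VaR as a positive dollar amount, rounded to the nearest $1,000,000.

$141,000,000

σ_p = √(0.55²·4.46² + 0.45²·0.73² + 2·0.78·0.55·0.45·4.46·0.73) = 2.717%.
σ_{10d} = 2.717% × √10 = 8.592%.
z(95%) = 1.645.
VaR = 1.645 × 8.592% = 14.134%; on $1,000,000,000 that is $141,340,000.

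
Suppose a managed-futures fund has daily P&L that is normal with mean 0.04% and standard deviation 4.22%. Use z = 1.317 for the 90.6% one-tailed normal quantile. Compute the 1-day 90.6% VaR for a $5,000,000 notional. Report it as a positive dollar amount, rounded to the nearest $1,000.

VaR = −μ + z·σ = −(0.04%) + 1.317 × 4.22% = 5.518%.
On $5,000,000: 0.05518 × $5,000,000 = $275,900.

$276,000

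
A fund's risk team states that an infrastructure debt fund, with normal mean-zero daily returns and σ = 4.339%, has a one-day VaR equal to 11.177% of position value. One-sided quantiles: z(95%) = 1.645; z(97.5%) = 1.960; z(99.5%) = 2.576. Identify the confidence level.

Implied z = VaR/σ = 11.177 / 4.339 = 2.576.
This matches z(99.5%) = 2.576.

99.5%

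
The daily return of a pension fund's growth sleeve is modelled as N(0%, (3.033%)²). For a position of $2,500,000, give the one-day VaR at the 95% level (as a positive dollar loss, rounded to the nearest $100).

$124,700

At 95% one-sided, z = 1.645.
VaR = z·σ = 1.645 × 3.033% = 4.989%.
On $2,500,000: 0.04989 × $2,500,000 = $124,725.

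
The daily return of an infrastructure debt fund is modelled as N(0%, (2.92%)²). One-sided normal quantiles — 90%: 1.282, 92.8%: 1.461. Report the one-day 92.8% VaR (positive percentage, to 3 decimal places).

4.266%

VaR = z·σ = 1.461 × 2.92% = 4.266%.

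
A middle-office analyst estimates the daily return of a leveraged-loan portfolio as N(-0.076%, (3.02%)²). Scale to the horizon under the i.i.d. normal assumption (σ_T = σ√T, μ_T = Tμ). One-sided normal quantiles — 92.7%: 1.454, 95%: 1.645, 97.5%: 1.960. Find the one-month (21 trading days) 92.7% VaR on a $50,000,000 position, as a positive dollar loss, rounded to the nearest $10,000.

σ_{21d} = 3.02% × √21 = 13.839%; μ_{21d} = 21 × -0.076% = -1.596%.
VaR = −(-1.596%) + 1.454 × 13.839% = 21.718%.
On $50,000,000: 0.21718 × $50,000,000 = $10,859,000.

$10,860,000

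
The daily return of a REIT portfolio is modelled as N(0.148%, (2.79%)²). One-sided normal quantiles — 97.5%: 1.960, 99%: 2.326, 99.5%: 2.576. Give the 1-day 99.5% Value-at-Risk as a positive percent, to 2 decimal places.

7.04%

VaR = −μ + z·σ = −(0.148%) + 2.576 × 2.79% = 7.039%.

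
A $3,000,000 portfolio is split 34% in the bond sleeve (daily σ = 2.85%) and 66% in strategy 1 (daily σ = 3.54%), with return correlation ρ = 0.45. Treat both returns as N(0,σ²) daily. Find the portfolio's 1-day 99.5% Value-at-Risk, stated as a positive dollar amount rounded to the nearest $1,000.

$224,000

σ_p² = 0.34²·2.85² + 0.66²·3.54² + 2·0.45·0.34·0.66·2.85·3.54 = 8.4353 (%²).
σ_p = √8.4353 = 2.904%.
At 99.5%, z = 2.576.
VaR = 2.576 × 2.904% = 7.481%; on $3,000,000 that is $224,430.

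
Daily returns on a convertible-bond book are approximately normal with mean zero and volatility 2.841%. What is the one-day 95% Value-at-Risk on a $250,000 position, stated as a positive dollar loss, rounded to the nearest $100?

At 95% one-sided, z = 1.645.
VaR = z·σ = 1.645 × 2.841% = 4.673%.
On $250,000: 0.04673 × $250,000 = $11,682.

$11,700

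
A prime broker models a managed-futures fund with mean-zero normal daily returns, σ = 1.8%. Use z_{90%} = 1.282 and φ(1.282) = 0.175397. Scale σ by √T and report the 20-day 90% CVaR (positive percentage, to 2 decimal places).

14.12%

σ_{20d} = 1.8% × √20 = 8.050%.
ES multiplier = φ(z)/(1−α) = 0.175397/0.1 = 1.754.
ES = 8.050% × 1.754 = 14.120%.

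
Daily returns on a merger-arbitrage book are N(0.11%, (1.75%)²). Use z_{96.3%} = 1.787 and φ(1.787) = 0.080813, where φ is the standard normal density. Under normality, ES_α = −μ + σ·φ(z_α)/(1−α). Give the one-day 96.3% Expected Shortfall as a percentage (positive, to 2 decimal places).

3.71%

Tail multiplier: φ(z)/(1−α) = 0.080813 / 0.037 = 2.184.
ES = −(0.11%) + 1.75% × 2.184 = 3.712%.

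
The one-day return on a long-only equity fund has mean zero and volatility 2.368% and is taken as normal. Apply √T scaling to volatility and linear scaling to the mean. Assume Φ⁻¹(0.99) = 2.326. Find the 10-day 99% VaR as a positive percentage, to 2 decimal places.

σ_{10d} = 2.368% × √10 = 7.488%.
VaR = 2.326 × 7.488% = 17.417%.

17.42%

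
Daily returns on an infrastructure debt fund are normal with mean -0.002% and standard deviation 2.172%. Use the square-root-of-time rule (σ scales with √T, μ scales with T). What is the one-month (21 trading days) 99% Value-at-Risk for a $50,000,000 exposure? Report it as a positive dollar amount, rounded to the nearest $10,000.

$11,600,000

At 99%, z = 2.326.
σ_{21d} = 2.172% × √21 = 9.953%; μ_{21d} = 21 × -0.002% = -0.042%.
VaR = −(-0.042%) + 2.326 × 9.953% = 23.193%.
On $50,000,000: 0.23193 × $50,000,000 = $11,596,500.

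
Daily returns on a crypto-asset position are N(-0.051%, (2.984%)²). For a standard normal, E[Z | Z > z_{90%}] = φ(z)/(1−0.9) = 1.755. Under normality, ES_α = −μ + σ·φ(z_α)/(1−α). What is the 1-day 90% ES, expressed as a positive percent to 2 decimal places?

ES = −(-0.051%) + 2.984% × 1.755 = 5.288%.

5.29%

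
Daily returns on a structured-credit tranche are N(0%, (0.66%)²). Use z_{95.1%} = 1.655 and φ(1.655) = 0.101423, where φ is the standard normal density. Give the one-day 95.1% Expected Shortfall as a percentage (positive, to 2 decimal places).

1.37%

Tail multiplier: φ(z)/(1−α) = 0.101423 / 0.049 = 2.070.
ES = 0.66% × 2.070 = 1.366%.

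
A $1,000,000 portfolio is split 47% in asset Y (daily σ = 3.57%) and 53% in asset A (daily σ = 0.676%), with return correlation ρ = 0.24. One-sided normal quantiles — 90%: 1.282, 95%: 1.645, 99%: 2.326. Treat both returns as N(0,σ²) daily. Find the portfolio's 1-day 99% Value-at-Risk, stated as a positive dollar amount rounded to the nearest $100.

$41,800

σ_p² = 0.47²·3.57² + 0.53²·0.676² + 2·0.24·0.47·0.53·3.57·0.676 = 3.2323 (%²).
σ_p = √3.2323 = 1.798%.
VaR = 2.326 × 1.798% = 4.182%; on $1,000,000 that is $41,820.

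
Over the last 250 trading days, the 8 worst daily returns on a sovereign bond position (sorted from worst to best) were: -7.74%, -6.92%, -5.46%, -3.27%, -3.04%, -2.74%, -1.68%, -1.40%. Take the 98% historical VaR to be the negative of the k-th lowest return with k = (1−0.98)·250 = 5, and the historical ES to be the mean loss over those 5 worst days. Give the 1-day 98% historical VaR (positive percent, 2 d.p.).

3.04%

k = 5; the 5th lowest return is -3.04%, so VaR = 3.04%.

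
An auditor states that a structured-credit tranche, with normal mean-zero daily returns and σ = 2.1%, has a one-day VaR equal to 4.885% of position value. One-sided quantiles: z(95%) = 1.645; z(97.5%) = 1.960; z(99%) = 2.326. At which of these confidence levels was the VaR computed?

Implied z = VaR/σ = 4.885 / 2.1 = 2.326.
This matches z(99%) = 2.326.

99%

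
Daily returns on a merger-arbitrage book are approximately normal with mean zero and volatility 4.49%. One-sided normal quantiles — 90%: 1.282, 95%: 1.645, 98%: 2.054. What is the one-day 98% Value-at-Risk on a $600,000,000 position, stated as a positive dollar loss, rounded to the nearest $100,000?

$55,300,000

VaR = z·σ = 2.054 × 4.49% = 9.222%.
On $600,000,000: 0.09222 × $600,000,000 = $55,332,000.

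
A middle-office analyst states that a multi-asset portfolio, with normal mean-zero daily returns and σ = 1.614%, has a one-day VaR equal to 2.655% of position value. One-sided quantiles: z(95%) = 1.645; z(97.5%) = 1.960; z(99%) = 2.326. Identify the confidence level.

95%

Implied z = VaR/σ = 2.655 / 1.614 = 1.645.
This matches z(95%) = 1.645.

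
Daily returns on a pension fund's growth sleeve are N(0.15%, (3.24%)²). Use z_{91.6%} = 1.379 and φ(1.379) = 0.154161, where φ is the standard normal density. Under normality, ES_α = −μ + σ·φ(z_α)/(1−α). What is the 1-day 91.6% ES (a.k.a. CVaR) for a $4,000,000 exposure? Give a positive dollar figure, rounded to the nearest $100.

Tail multiplier: φ(z)/(1−α) = 0.154161 / 0.084 = 1.835.
ES = −(0.15%) + 3.24% × 1.835 = 5.795%.
On $4,000,000: 0.05795 × $4,000,000 = $231,800.

$231,800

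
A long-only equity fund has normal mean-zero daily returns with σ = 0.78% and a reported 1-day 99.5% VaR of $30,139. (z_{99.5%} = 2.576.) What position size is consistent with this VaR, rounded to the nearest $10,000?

VaR as a fraction of value: z·σ = 2.576 × 0.78% = 2.00928%.
Position = $30,139 / 0.0200928 = $1,499,990.

$1,500,000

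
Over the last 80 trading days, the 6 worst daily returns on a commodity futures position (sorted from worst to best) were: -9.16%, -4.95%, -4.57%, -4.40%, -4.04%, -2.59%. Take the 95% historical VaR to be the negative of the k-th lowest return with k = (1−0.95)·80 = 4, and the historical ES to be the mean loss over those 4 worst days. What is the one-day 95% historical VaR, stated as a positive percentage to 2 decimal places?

4.40%

k = 4; the 4th lowest return is -4.40%, so VaR = 4.40%.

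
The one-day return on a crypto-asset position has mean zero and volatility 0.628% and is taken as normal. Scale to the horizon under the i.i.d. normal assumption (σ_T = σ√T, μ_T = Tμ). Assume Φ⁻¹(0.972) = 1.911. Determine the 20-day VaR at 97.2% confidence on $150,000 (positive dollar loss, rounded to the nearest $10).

$8,050

σ_{20d} = 0.628% × √20 = 2.809%.
VaR = 1.911 × 2.809% = 5.368%.
On $150,000: 0.05368 × $150,000 = $8,052.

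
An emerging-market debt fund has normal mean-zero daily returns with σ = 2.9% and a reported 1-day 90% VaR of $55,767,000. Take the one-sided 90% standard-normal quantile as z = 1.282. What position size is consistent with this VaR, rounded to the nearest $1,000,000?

VaR as a fraction of value: z·σ = 1.282 × 2.9% = 3.7178%.
Position = $55,767,000 / 0.037178 = $1,500,000,000.

$1,500,000,000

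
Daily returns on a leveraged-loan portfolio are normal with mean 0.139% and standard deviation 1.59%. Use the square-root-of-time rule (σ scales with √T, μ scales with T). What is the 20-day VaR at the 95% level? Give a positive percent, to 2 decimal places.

At 95%, z = 1.645.
σ_{20d} = 1.59% × √20 = 7.111%; μ_{20d} = 20 × 0.139% = 2.780%.
VaR = −(2.780%) + 1.645 × 7.111% = 8.918%.

8.92%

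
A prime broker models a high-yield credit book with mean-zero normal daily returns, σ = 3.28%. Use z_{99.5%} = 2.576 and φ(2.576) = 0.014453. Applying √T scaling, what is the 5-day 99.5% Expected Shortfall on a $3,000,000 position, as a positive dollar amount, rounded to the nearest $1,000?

$636,000

σ_{5d} = 3.28% × √5 = 7.334%.
ES multiplier = φ(z)/(1−α) = 0.014453/0.005 = 2.891.
ES = 7.334% × 2.891 = 21.203%; on $3,000,000: $636,090.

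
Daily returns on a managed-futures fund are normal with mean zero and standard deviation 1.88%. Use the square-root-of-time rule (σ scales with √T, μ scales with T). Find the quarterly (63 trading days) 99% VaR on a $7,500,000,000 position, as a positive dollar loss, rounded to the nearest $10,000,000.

At 99%, z = 2.326.
σ_{63d} = 1.88% × √63 = 14.922%.
VaR = 2.326 × 14.922% = 34.709%.
On $7,500,000,000: 0.34709 × $7,500,000,000 = $2,603,175,000.

$2,600,000,000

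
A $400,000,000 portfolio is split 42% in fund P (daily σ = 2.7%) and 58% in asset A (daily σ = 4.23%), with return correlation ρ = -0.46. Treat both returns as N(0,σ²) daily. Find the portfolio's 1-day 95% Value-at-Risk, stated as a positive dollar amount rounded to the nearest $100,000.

$14,300,000

σ_p² = 0.42²·2.7² + 0.58²·4.23² + 2·-0.46·0.42·0.58·2.7·4.23 = 4.7455 (%²).
σ_p = √4.7455 = 2.178%.
At 95%, z = 1.645.
VaR = 1.645 × 2.178% = 3.583%; on $400,000,000 that is $14,332,000.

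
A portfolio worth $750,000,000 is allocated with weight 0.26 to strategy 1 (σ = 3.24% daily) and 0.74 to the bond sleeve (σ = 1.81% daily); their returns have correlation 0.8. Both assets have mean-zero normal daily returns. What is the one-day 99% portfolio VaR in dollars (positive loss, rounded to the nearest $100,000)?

$36,200,000

σ_p² = 0.26²·3.24² + 0.74²·1.81² + 2·0.8·0.26·0.74·3.24·1.81 = 4.3089 (%²).
σ_p = √4.3089 = 2.076%.
At 99%, z = 2.326.
VaR = 2.326 × 2.076% = 4.829%; on $750,000,000 that is $36,217,500.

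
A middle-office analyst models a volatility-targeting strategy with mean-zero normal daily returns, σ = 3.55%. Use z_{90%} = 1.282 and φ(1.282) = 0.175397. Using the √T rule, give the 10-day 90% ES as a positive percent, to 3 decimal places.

σ_{10d} = 3.55% × √10 = 11.226%.
ES multiplier = φ(z)/(1−α) = 0.175397/0.1 = 1.754.
ES = 11.226% × 1.754 = 19.690%.

19.690%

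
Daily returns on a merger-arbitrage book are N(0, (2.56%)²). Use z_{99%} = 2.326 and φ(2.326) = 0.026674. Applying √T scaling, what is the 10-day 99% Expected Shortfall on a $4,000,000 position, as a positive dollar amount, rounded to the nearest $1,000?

$864,000

σ_{10d} = 2.56% × √10 = 8.095%.
ES multiplier = φ(z)/(1−α) = 0.026674/0.01 = 2.667.
ES = 8.095% × 2.667 = 21.589%; on $4,000,000: $863,560.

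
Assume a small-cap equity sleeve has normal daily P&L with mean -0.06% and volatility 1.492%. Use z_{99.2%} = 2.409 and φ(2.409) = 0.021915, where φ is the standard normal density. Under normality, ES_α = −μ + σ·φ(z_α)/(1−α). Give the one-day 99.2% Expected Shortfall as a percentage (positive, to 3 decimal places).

4.147%

Tail multiplier: φ(z)/(1−α) = 0.021915 / 0.008 = 2.739.
ES = −(-0.06%) + 1.492% × 2.739 = 4.147%.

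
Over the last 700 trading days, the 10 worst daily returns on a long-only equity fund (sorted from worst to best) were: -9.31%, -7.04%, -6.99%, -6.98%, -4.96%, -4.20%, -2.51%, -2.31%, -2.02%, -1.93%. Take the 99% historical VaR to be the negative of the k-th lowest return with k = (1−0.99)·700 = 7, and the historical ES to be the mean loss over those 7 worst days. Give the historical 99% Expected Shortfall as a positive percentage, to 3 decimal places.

5.999%

The 7 worst returns sum to -41.99%.
ES = −(-41.99%) / 7 = 5.9985…% ≈ 5.999%.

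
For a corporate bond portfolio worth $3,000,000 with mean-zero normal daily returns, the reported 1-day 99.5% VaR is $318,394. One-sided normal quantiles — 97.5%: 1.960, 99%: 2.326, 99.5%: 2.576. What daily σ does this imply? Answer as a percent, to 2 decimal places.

4.12%

VaR as a fraction: $318,394 / $3,000,000 = 10.613%.
σ = VaR / z = 10.613% / 2.576 = 4.120%.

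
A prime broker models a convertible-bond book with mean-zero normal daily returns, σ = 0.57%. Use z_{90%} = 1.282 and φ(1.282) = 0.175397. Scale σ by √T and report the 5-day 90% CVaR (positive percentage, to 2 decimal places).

σ_{5d} = 0.57% × √5 = 1.275%.
ES multiplier = φ(z)/(1−α) = 0.175397/0.1 = 1.754.
ES = 1.275% × 1.754 = 2.236%.

2.24%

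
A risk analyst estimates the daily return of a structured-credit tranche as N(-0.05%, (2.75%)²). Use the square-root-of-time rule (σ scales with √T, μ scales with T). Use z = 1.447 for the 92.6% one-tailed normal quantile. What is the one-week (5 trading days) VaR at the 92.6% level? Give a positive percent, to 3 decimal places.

9.148%

σ_{5d} = 2.75% × √5 = 6.149%; μ_{5d} = 5 × -0.05% = -0.250%.
VaR = −(-0.250%) + 1.447 × 6.149% = 9.148%.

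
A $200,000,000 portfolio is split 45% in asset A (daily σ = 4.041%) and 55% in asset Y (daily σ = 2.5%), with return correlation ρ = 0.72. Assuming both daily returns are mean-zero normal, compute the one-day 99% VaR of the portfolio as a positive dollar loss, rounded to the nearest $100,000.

$13,800,000

σ_p² = 0.45²·4.041² + 0.55²·2.5² + 2·0.72·0.45·0.55·4.041·2.5 = 8.7979 (%²).
σ_p = √8.7979 = 2.966%.
At 99%, z = 2.326.
VaR = 2.326 × 2.966% = 6.899%; on $200,000,000 that is $13,798,000.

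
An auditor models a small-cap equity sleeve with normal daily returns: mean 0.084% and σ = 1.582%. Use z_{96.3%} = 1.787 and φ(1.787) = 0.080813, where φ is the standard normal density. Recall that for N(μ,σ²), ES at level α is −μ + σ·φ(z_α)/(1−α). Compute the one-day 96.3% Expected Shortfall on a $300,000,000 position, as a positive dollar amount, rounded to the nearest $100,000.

Tail multiplier: φ(z)/(1−α) = 0.080813 / 0.037 = 2.184.
ES = −(0.084%) + 1.582% × 2.184 = 3.371%.
On $300,000,000: 0.03371 × $300,000,000 = $10,113,000.

$10,100,000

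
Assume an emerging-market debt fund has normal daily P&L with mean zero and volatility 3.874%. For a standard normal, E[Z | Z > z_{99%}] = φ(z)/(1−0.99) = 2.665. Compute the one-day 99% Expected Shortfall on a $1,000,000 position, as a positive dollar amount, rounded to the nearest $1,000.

ES = 3.874% × 2.665 = 10.324%.
On $1,000,000: 0.10324 × $1,000,000 = $103,240.

$103,000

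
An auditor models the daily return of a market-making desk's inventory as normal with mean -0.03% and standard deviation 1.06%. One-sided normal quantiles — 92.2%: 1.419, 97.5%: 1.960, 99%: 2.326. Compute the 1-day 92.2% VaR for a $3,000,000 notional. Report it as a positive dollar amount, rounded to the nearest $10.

$46,020

VaR = −μ + z·σ = −(-0.03%) + 1.419 × 1.06% = 1.534%.
On $3,000,000: 0.01534 × $3,000,000 = $46,020.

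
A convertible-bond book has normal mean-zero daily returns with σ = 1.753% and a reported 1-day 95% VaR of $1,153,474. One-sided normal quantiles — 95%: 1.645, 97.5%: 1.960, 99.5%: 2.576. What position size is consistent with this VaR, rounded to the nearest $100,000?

VaR as a fraction of value: z·σ = 1.645 × 1.753% = 2.88368%.
Position = $1,153,474 / 0.0288369 = $40,000,000.

$40,000,000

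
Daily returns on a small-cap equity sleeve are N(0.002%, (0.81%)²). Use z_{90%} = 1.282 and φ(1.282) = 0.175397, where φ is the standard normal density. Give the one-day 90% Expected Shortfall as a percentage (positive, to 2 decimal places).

Tail multiplier: φ(z)/(1−α) = 0.175397 / 0.1 = 1.754.
ES = −(0.002%) + 0.81% × 1.754 = 1.419%.

1.42%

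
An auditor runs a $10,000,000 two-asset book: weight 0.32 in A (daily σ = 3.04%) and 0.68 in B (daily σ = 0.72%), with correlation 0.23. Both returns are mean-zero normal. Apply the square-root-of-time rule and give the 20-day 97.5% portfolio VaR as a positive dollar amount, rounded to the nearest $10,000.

σ_p = √(0.32²·3.04² + 0.68²·0.72² + 2·0.23·0.32·0.68·3.04·0.72) = 1.185%.
σ_{20d} = 1.185% × √20 = 5.299%.
z(97.5%) = 1.960.
VaR = 1.960 × 5.299% = 10.386%; on $10,000,000 that is $1,038,600.

$1,040,000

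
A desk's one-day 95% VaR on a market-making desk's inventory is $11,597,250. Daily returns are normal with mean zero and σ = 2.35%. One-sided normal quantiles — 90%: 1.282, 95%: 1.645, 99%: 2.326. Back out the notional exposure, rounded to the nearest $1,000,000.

VaR as a fraction of value: z·σ = 1.645 × 2.35% = 3.86575%.
Position = $11,597,250 / 0.0386575 = $300,000,000.

$300,000,000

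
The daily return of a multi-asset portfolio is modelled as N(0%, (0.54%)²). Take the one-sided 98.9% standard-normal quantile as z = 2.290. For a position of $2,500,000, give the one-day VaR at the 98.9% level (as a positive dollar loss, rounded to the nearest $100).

VaR = z·σ = 2.290 × 0.54% = 1.237%.
On $2,500,000: 0.01237 × $2,500,000 = $30,925.

$30,900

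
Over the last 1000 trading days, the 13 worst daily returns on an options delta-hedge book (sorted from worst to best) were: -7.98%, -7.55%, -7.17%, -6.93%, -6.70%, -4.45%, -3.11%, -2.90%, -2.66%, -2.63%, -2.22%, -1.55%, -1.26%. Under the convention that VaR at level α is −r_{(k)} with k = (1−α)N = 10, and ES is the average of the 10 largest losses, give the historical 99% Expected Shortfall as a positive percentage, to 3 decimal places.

The 10 worst returns sum to -52.08%.
ES = −(-52.08%) / 10 = 5.208%.

5.208%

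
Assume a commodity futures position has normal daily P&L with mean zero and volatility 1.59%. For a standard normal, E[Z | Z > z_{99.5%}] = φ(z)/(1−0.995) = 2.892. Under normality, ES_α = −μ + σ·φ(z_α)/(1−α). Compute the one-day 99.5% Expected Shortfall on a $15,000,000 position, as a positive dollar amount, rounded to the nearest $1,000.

$690,000

ES = 1.59% × 2.892 = 4.598%.
On $15,000,000: 0.04598 × $15,000,000 = $689,700.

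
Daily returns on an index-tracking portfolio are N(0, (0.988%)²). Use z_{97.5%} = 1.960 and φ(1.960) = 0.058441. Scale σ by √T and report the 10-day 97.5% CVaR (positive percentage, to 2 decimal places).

σ_{10d} = 0.988% × √10 = 3.124%.
ES multiplier = φ(z)/(1−α) = 0.058441/0.025 = 2.338.
ES = 3.124% × 2.338 = 7.304%.

7.30%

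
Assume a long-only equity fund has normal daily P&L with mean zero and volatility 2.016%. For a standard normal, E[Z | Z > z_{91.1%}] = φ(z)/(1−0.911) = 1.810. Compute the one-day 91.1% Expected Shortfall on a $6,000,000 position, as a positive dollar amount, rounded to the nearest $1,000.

ES = 2.016% × 1.810 = 3.649%.
On $6,000,000: 0.03649 × $6,000,000 = $218,940.

$219,000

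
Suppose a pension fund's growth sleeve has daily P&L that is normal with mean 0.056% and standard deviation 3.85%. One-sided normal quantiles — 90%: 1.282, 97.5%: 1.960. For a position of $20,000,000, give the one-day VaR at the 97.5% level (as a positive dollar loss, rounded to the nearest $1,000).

$1,498,000

VaR = −μ + z·σ = −(0.056%) + 1.960 × 3.85% = 7.490%.
On $20,000,000: 0.07490 × $20,000,000 = $1,498,000.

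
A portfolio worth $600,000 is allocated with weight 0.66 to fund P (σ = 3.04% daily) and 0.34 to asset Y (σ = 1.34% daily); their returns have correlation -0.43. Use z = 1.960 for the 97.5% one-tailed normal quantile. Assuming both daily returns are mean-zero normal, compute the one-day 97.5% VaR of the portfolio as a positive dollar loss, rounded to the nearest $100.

$21,800

σ_p² = 0.66²·3.04² + 0.34²·1.34² + 2·-0.43·0.66·0.34·3.04·1.34 = 3.4471 (%²).
σ_p = √3.4471 = 1.857%.
VaR = 1.960 × 1.857% = 3.640%; on $600,000 that is $21,840.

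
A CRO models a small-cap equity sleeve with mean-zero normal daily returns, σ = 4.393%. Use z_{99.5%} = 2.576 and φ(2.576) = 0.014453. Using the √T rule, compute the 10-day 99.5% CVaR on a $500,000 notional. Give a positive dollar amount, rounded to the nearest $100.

σ_{10d} = 4.393% × √10 = 13.892%.
ES multiplier = φ(z)/(1−α) = 0.014453/0.005 = 2.891.
ES = 13.892% × 2.891 = 40.162%; on $500,000: $200,810.

$200,800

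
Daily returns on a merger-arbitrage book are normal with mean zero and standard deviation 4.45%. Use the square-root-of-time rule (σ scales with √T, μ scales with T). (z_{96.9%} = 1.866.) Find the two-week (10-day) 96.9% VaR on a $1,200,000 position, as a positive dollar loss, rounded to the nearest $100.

$315,100

σ_{10d} = 4.45% × √10 = 14.072%.
VaR = 1.866 × 14.072% = 26.258%.
On $1,200,000: 0.26258 × $1,200,000 = $315,096.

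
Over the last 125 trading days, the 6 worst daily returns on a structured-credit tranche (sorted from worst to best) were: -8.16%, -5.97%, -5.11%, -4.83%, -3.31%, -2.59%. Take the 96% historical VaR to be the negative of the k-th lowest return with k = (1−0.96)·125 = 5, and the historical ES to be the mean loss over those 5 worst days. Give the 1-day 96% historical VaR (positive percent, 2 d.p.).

3.31%

k = 5; the 5th lowest return is -3.31%, so VaR = 3.31%.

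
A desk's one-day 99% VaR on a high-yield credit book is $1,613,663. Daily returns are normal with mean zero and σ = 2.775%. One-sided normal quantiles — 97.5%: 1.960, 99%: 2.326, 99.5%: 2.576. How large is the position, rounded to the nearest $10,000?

$25,000,000

VaR as a fraction of value: z·σ = 2.326 × 2.775% = 6.45465%.
Position = $1,613,663 / 0.0645465 = $25,000,008.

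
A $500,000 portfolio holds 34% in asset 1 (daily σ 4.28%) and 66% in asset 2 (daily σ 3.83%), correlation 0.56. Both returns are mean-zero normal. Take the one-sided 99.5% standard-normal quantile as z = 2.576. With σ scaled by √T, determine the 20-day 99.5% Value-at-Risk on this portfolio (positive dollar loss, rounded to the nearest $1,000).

σ_p = √(0.34²·4.28² + 0.66²·3.83² + 2·0.56·0.34·0.66·4.28·3.83) = 3.553%.
σ_{20d} = 3.553% × √20 = 15.889%.
VaR = 2.576 × 15.889% = 40.930%; on $500,000 that is $204,650.

$205,000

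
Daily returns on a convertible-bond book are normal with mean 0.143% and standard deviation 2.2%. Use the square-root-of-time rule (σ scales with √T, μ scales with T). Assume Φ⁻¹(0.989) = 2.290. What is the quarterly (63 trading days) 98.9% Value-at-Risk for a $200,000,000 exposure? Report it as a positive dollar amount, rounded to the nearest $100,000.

σ_{63d} = 2.2% × √63 = 17.462%; μ_{63d} = 63 × 0.143% = 9.009%.
VaR = −(9.009%) + 2.290 × 17.462% = 30.979%.
On $200,000,000: 0.30979 × $200,000,000 = $61,958,000.

$62,000,000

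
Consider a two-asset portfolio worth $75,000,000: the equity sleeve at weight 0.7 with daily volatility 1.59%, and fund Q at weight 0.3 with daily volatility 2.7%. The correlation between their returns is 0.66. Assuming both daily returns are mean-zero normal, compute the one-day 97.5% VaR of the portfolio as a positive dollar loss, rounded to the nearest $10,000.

$2,580,000

σ_p² = 0.7²·1.59² + 0.3²·2.7² + 2·0.66·0.7·0.3·1.59·2.7 = 3.0849 (%²).
σ_p = √3.0849 = 1.756%.
At 97.5%, z = 1.960.
VaR = 1.960 × 1.756% = 3.442%; on $75,000,000 that is $2,581,500.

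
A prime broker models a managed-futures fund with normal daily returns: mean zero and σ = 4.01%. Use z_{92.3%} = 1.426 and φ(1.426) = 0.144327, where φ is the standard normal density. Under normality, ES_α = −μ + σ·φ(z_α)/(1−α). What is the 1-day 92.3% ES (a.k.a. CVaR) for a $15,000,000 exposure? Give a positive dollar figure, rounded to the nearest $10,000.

$1,130,000

Tail multiplier: φ(z)/(1−α) = 0.144327 / 0.077 = 1.874.
ES = 4.01% × 1.874 = 7.515%.
On $15,000,000: 0.07515 × $15,000,000 = $1,127,250.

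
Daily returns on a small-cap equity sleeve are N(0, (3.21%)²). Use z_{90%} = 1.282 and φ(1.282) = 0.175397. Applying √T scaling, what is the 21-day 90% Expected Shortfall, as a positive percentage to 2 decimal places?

σ_{21d} = 3.21% × √21 = 14.710%.
ES multiplier = φ(z)/(1−α) = 0.175397/0.1 = 1.754.
ES = 14.710% × 1.754 = 25.801%.

25.80%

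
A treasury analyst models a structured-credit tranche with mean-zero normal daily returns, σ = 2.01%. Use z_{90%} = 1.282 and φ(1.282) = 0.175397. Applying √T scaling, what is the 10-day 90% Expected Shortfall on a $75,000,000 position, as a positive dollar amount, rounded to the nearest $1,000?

σ_{10d} = 2.01% × √10 = 6.356%.
ES multiplier = φ(z)/(1−α) = 0.175397/0.1 = 1.754.
ES = 6.356% × 1.754 = 11.148%; on $75,000,000: $8,361,000.

$8,361,000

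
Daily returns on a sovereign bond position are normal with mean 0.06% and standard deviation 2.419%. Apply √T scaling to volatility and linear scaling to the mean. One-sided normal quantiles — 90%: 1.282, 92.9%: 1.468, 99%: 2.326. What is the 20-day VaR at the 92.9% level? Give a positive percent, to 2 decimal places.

14.68%

σ_{20d} = 2.419% × √20 = 10.818%; μ_{20d} = 20 × 0.06% = 1.200%.
VaR = −(1.200%) + 1.468 × 10.818% = 14.681%.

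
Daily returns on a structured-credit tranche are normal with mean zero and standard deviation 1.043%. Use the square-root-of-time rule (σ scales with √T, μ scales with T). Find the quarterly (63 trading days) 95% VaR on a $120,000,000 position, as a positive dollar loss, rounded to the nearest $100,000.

$16,300,000

At 95%, z = 1.645.
σ_{63d} = 1.043% × √63 = 8.279%.
VaR = 1.645 × 8.279% = 13.619%.
On $120,000,000: 0.13619 × $120,000,000 = $16,342,800.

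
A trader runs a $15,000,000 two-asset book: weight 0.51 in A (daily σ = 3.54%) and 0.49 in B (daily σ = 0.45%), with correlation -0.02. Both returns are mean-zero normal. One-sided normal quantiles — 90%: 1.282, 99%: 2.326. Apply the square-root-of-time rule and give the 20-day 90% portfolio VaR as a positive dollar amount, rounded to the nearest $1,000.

$1,560,000

σ_p = √(0.51²·3.54² + 0.49²·0.45² + 2·-0.02·0.51·0.49·3.54·0.45) = 1.814%.
σ_{20d} = 1.814% × √20 = 8.112%.
VaR = 1.282 × 8.112% = 10.400%; on $15,000,000 that is $1,560,000.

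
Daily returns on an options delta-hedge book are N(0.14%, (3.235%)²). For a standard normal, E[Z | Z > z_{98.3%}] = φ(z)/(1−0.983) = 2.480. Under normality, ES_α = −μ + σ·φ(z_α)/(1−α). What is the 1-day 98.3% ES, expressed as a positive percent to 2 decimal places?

7.88%

ES = −(0.14%) + 3.235% × 2.480 = 7.883%.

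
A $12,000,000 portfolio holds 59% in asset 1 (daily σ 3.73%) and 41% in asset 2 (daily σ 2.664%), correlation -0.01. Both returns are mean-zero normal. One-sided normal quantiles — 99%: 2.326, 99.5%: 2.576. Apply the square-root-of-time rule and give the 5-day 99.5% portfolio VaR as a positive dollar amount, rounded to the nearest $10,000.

$1,690,000

σ_p = √(0.59²·3.73² + 0.41²·2.664² + 2·-0.01·0.59·0.41·3.73·2.664) = 2.447%.
σ_{5d} = 2.447% × √5 = 5.472%.
VaR = 2.576 × 5.472% = 14.096%; on $12,000,000 that is $1,691,520.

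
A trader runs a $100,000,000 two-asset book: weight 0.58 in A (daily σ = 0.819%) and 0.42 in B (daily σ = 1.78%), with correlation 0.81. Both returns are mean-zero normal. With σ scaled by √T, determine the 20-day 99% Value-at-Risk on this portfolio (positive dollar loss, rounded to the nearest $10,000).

σ_p = √(0.58²·0.819² + 0.42²·1.78² + 2·0.81·0.58·0.42·0.819·1.78) = 1.166%.
σ_{20d} = 1.166% × √20 = 5.215%.
z(99%) = 2.326.
VaR = 2.326 × 5.215% = 12.130%; on $100,000,000 that is $12,130,000.

$12,130,000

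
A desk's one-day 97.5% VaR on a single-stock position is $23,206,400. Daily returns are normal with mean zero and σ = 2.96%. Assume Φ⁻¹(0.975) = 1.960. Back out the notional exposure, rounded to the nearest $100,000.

$400,000,000

VaR as a fraction of value: z·σ = 1.960 × 2.96% = 5.8016%.
Position = $23,206,400 / 0.058016 = $400,000,000.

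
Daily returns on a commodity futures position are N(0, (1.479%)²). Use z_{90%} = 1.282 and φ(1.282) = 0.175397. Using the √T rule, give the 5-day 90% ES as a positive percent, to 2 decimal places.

σ_{5d} = 1.479% × √5 = 3.307%.
ES multiplier = φ(z)/(1−α) = 0.175397/0.1 = 1.754.
ES = 3.307% × 1.754 = 5.800%.

5.80%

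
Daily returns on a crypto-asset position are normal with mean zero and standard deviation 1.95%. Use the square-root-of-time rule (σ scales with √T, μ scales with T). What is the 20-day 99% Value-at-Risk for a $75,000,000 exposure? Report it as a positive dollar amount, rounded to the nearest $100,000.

At 99%, z = 2.326.
σ_{20d} = 1.95% × √20 = 8.721%.
VaR = 2.326 × 8.721% = 20.285%.
On $75,000,000: 0.20285 × $75,000,000 = $15,213,750.

$15,200,000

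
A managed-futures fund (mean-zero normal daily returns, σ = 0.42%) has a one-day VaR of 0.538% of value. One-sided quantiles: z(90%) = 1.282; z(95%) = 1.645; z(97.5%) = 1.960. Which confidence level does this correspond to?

90%

Implied z = VaR/σ = 0.538 / 0.42 = 1.281.
This matches z(90%) = 1.282.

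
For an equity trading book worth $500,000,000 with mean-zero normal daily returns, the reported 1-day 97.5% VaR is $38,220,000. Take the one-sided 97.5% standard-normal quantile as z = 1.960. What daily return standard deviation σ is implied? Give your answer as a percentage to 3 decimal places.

3.900%

VaR as a fraction: $38,220,000 / $500,000,000 = 7.644%.
σ = VaR / z = 7.644% / 1.960 = 3.900%.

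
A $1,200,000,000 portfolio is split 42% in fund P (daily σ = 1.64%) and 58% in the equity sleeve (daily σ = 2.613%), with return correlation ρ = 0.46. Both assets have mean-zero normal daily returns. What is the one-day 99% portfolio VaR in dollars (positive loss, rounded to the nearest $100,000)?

$53,900,000

σ_p² = 0.42²·1.64² + 0.58²·2.613² + 2·0.46·0.42·0.58·1.64·2.613 = 3.7317 (%²).
σ_p = √3.7317 = 1.932%.
At 99%, z = 2.326.
VaR = 2.326 × 1.932% = 4.494%; on $1,200,000,000 that is $53,928,000.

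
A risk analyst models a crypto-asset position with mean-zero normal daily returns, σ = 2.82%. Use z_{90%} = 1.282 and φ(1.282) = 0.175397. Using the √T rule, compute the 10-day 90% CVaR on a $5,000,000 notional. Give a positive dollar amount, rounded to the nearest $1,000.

σ_{10d} = 2.82% × √10 = 8.918%.
ES multiplier = φ(z)/(1−α) = 0.175397/0.1 = 1.754.
ES = 8.918% × 1.754 = 15.642%; on $5,000,000: $782,100.

$782,000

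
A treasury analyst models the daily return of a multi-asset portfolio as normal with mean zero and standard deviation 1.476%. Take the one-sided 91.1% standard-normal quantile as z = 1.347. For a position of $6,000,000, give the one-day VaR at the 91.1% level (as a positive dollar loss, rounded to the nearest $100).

VaR = z·σ = 1.347 × 1.476% = 1.988%.
On $6,000,000: 0.01988 × $6,000,000 = $119,280.

$119,300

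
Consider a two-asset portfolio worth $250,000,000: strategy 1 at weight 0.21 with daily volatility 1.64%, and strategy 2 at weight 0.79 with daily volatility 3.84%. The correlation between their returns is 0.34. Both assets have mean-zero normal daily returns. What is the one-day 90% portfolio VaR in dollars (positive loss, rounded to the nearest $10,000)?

$10,150,000

σ_p² = 0.21²·1.64² + 0.79²·3.84² + 2·0.34·0.21·0.79·1.64·3.84 = 10.0318 (%²).
σ_p = √10.0318 = 3.167%.
At 90%, z = 1.282.
VaR = 1.282 × 3.167% = 4.060%; on $250,000,000 that is $10,150,000.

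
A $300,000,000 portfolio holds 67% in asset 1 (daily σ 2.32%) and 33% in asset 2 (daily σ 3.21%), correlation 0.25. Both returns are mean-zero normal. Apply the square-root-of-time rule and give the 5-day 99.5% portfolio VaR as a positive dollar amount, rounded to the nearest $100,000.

σ_p = √(0.67²·2.32² + 0.33²·3.21² + 2·0.25·0.67·0.33·2.32·3.21) = 2.088%.
σ_{5d} = 2.088% × √5 = 4.669%.
z(99.5%) = 2.576.
VaR = 2.576 × 4.669% = 12.027%; on $300,000,000 that is $36,081,000.

$36,100,000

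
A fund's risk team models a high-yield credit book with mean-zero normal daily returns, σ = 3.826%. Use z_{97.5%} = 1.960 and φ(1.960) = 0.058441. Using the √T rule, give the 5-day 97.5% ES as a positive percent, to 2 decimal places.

20.00%

σ_{5d} = 3.826% × √5 = 8.555%.
ES multiplier = φ(z)/(1−α) = 0.058441/0.025 = 2.338.
ES = 8.555% × 2.338 = 20.002%.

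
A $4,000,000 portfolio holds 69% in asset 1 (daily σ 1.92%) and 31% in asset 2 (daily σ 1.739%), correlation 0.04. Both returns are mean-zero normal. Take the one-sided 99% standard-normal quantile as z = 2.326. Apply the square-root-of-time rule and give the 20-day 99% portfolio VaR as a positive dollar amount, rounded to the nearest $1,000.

σ_p = √(0.69²·1.92² + 0.31²·1.739² + 2·0.04·0.69·0.31·1.92·1.739) = 1.450%.
σ_{20d} = 1.450% × √20 = 6.485%.
VaR = 2.326 × 6.485% = 15.084%; on $4,000,000 that is $603,360.

$603,000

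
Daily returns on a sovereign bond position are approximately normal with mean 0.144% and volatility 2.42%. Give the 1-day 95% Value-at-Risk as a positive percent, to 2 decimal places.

At 95% one-sided, z = 1.645.
VaR = −μ + z·σ = −(0.144%) + 1.645 × 2.42% = 3.837%.

3.84%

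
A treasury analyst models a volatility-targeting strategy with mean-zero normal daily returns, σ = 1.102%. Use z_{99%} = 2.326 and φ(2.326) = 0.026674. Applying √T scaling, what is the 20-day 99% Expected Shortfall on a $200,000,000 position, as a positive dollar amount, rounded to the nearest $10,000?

$26,290,000

σ_{20d} = 1.102% × √20 = 4.928%.
ES multiplier = φ(z)/(1−α) = 0.026674/0.01 = 2.667.
ES = 4.928% × 2.667 = 13.143%; on $200,000,000: $26,286,000.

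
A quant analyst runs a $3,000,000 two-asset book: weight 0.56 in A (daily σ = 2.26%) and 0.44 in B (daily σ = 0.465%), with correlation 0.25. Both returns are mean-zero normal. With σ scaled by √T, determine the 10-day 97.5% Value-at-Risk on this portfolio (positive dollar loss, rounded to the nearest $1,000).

$248,000

σ_p = √(0.56²·2.26² + 0.44²·0.465² + 2·0.25·0.56·0.44·2.26·0.465) = 1.332%.
σ_{10d} = 1.332% × √10 = 4.212%.
z(97.5%) = 1.960.
VaR = 1.960 × 4.212% = 8.256%; on $3,000,000 that is $247,680.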